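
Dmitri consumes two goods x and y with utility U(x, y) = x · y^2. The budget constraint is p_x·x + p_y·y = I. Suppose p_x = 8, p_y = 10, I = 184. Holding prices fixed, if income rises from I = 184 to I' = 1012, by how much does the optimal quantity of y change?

At p_x=8, p_y=10, I=184: y* = 2/3·184/10 = 12.2667.
At I' = 1012: y* = 67.4667. Change: 67.4667 − 12.2667 = 55.2.

Δy* = 55.2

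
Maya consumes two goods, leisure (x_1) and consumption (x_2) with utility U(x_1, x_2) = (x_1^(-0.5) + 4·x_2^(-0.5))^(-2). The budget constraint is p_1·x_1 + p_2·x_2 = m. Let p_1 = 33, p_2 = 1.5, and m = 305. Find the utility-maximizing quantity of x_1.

With the ratio pinned down, the budget gives x_1* = m/(p_1 + p_2·(x_2/x_1)) and x_2* = (x_2/x_1)·x_1*.
Numerically x_2/x_1 = 19.78435, so x_1* = 305/(33 + 1.5·19.78435) = 4.8663.

x_1* = 4.8663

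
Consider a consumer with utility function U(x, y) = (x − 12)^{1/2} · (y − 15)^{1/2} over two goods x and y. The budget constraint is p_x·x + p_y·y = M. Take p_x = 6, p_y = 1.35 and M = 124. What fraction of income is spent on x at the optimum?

Let x' = x−12, y' = y−15. MRS = y'/x' = p_x/p_y.
After buying the subsistence bundle (12, 15), a share 0.5 of the remaining income goes to x: x* = 12 + 0.5·(M − 12p_x − 15p_y)/p_x.
Discretionary income = 124 − 12·6 − 15·1.35 = 31.75; x* = 12 + 0.5·31.75/6 = 14.6458; y* = 15 + 0.5·31.75/1.35 = 26.7593.
Expenditure on x: 6·14.6458 = 87.875; share = 0.7087.

share on x = 0.7087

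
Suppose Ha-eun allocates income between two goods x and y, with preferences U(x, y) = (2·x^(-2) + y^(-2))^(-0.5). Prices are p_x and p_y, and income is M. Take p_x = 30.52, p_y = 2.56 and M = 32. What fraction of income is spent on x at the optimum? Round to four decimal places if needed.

From the CES first-order condition, 2·(y/x)^(3) = p_x/p_y.
Hence y/x = ((1/2)·p_x/p_y)^(1/(3)), i.e. raised to the 1/3 power.
Substitute y = (y/x)·x into the budget: x* = M/(p_x + p_y·(y/x)).
Numerically y/x = 1.813169, so x* = 32/(30.52 + 2.56·1.813169) = 0.9101 and y* = 1.813169·0.9101 = 1.6501.
Expenditure on x: 30.52·0.9101 = 27.7757; share = 0.868.

share on x = 0.868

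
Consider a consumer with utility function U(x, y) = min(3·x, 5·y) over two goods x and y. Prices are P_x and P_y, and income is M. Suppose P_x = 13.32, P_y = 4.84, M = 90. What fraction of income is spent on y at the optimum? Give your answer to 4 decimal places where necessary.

Leontief preferences: the optimum is at the kink where x/5 = y/3, i.e. y = (3/5)·x.
Budget: P_x·x + P_y·(3/5)·x = M, so (5·P_x + 3·P_y)·x = 5·M.
Demand: x*(P_x,P_y,M) = 5·M/(5·P_x + 3·P_y), y* = 3·M/(5·P_x + 3·P_y).
Here 5·13.32 + 3·4.84 = 81.12, giving x* = 5.5473 and y* = 3.3284.
Expenditure on y: 4.84·3.3284 = 16.1095; share = 0.179.

share on y = 0.179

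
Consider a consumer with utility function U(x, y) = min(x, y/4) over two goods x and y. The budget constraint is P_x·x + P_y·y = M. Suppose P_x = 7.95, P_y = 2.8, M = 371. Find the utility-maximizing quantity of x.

Leontief preferences: the optimum is at the kink where x/1 = y/4, i.e. y = 4·x.
Budget: P_x·x + P_y·4·x = M, so (P_x + 4·P_y)·x = M.
Demand: x*(P_x,P_y,M) = M/(P_x + 4·P_y), y* = 4·M/(P_x + 4·P_y).
Here 7.95 + 4·2.8 = 19.15, giving x* = 19.3734.

x* = 19.3734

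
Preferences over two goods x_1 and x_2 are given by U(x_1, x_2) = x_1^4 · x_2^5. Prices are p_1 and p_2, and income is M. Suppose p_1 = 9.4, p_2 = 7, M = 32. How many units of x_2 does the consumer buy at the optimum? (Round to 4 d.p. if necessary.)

x_2* = 2.5397

Tangency: MRS = (4/5)·x_2/x_1 = p_1/p_2.
So 4·p_2·x_2 = 5·p_1·x_1; combined with the budget, a share 4/9 of income goes to x_1.
Demand: x_1*(p_1,p_2,M) = 4/9·M/p_1 and x_2* = 5/9·M/p_2.
At p_1=9.4, p_2=7, M=32: x_2* = 5/9·32/7 = 2.5397.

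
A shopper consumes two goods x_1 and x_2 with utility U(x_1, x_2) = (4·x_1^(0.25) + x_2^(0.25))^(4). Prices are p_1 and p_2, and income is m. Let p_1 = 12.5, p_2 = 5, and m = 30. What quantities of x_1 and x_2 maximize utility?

Substitute x_2 = (x_2/x_1)·x_1 into the budget: x_1* = m/(p_1 + p_2·(x_2/x_1)).
Numerically x_2/x_1 = 0.534367, so x_1* = 30/(12.5 + 5·0.534367) = 1.9773 and x_2* = 0.534367·1.9773 = 1.0566.

x_1* = 1.9773, x_2* = 1.0566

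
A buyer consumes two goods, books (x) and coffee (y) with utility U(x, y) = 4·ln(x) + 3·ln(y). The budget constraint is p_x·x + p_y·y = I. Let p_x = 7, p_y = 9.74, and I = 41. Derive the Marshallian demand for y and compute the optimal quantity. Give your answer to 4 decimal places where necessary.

The MRS is (4/3)·y/x. Set MRS = p_x/p_y.
Rearranging, p_y·y = (3/4)·p_x·x. Substituting into the budget gives p_x·x·(1 + (3/4)) = I.
Demand: x*(p_x,p_y,I) = 4/7·I/p_x and y* = 3/7·I/p_y.
At p_x=7, p_y=9.74, I=41: y* = 3/7·41/9.74 = 1.804.

y* = 1.804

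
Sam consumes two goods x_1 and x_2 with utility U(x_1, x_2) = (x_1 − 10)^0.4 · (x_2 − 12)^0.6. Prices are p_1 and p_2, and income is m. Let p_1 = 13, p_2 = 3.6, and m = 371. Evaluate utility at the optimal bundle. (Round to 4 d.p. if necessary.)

Substituting into the budget: x_1* = 10 + 0.4·(m − 10·p_1 − 12·p_2)/p_1, and x_2* = 12 + 0.6·(…)/p_2.
Discretionary income = 371 − 10·13 − 12·3.6 = 197.8; x_1* = 10 + 0.4·197.8/13 = 16.0862; x_2* = 12 + 0.6·197.8/3.6 = 44.9667.
Utility at the optimum: U(16.0862, 44.9667) = 16.7719.

V = 16.7719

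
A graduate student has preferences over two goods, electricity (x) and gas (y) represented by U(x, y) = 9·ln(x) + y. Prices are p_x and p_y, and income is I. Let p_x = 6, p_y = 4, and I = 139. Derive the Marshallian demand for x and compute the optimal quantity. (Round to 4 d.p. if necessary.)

x* = 6

Set MRS = p_x/p_y: (9/x)/1 = p_x/p_y.
So x*(p_x,p_y) = 9·p_y/p_x, independent of income; and y* = (I − 9·p_y)/p_y.
At the given prices: x* = 9·4/6 = 6.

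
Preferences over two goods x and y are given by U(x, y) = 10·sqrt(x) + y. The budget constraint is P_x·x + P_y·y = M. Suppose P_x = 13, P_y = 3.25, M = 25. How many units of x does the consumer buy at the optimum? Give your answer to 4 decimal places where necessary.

Utility is quasi-linear in y; the FOC for x is 5/√x = P_x/P_y.
Thus x* = (5·P_y/P_x)² — independent of M — with the rest of income spent on y.
Plugging in: x* = (5·3.25/13)² = 1.5625.

x* = 1.5625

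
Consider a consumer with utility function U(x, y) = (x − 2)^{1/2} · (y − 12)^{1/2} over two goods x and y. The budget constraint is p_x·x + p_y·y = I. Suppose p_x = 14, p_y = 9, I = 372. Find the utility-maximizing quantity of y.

MRS = (y−12)/(x−2). Tangency with p_x/p_y gives y−12 = (p_x/p_y)·(x−2).
Substituting into the budget: x* = 2 + 0.5·(I − 2·p_x − 12·p_y)/p_x, and y* = 12 + 0.5·(…)/p_y.
Discretionary income = 372 − 2·14 − 12·9 = 236; y* = 12 + 0.5·236/9 = 25.1111.

y* = 25.1111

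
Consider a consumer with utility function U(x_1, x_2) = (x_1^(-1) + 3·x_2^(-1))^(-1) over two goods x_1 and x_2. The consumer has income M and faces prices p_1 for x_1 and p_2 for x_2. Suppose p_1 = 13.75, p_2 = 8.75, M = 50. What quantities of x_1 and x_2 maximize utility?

x_1* = 1.5268, x_2* = 3.315

Numerically x_2/x_1 = 2.171241, so x_1* = 50/(13.75 + 8.75·2.171241) = 1.5268 and x_2* = 2.171241·1.5268 = 3.315.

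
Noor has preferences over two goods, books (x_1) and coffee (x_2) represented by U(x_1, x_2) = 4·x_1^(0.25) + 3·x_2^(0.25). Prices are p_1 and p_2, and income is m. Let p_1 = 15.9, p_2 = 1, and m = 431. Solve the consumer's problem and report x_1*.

Substitute x_2 = (x_2/x_1)·x_1 into the budget: x_1* = m/(p_1 + p_2·(x_2/x_1)).
Numerically x_2/x_1 = 27.244438, so x_1* = 431/(15.9 + 1·27.244438) = 9.9897.

x_1* = 9.9897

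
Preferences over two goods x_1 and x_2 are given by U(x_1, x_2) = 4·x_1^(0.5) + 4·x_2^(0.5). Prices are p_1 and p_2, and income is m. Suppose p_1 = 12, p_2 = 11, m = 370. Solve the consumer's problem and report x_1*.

From the CES first-order condition, (x_2/x_1)^(0.5) = p_1/p_2.
Solve for the ratio: x_2/x_1 = [p_1/p_2]^(2).
With the ratio pinned down, the budget gives x_1* = m/(p_1 + p_2·(x_2/x_1)) and x_2* = (x_2/x_1)·x_1*.
Numerically x_2/x_1 = 1.190083, so x_1* = 370/(12 + 11·1.190083) = 14.7464.

x_1* = 14.7464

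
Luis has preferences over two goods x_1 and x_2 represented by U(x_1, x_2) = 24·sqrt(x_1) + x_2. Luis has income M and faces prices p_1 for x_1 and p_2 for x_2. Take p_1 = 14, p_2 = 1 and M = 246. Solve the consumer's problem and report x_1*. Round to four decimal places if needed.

x_1* = 0.7347

MU_x_1 = 12/√x_1, MU_x_2 = 1. Tangency: 12/√x_1 = p_1/p_2.
Solve: √x_1 = 12·p_2/p_1, so x_1*(p_1,p_2) = (12·p_2/p_1)², and x_2* = (M − p_1·x_1*)/p_2.
Plugging in: x_1* = (12·1/14)² = 0.7347.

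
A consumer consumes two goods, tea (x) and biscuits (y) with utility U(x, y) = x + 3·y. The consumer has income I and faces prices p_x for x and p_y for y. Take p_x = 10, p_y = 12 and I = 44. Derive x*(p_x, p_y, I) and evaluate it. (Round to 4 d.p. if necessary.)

x* = 0

Perfect substitutes: compare marginal utility per dollar. 1/p_x vs 3/p_y → 0.1 vs 0.25.
y gives more utility per dollar, so spend all income on y: y* = I/p_y, x* = 0.
Numerically: x* = 0, y* = 3.6667.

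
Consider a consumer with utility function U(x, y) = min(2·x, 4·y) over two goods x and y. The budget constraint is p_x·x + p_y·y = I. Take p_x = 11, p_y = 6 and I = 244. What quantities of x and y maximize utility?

Leontief preferences: the optimum is at the kink where x/4 = y/2, i.e. y = (1/2)·x.
Budget: p_x·x + p_y·(1/2)·x = I, so (4·p_x + 2·p_y)·x = 4·I.
Demand: x*(p_x,p_y,I) = 4·I/(4·p_x + 2·p_y), y* = 2·I/(4·p_x + 2·p_y).
Here 4·11 + 2·6 = 56, giving x* = 17.4286 and y* = 8.7143.

x* = 17.4286, y* = 8.7143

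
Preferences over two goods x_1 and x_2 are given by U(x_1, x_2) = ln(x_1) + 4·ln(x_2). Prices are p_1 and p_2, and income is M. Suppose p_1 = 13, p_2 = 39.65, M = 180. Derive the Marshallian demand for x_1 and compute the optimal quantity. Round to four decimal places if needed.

At p_1=13, p_2=39.65, M=180: x_1* = 0.2·180/13 = 2.7692.

x_1* = 2.7692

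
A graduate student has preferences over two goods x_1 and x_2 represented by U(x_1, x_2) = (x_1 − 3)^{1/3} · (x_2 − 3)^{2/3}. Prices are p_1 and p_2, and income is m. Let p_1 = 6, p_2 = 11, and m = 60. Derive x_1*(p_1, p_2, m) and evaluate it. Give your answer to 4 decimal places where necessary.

MRS = (1/2)·(x_2−3)/(x_1−3). Tangency with p_1/p_2 gives x_2−3 = 2·(p_1/p_2)·(x_1−3).
After buying the subsistence bundle (3, 3), a share 1/3 of the remaining income goes to x_1: x_1* = 3 + 1/3·(m − 3p_1 − 3p_2)/p_1.
Discretionary income = 60 − 3·6 − 3·11 = 9; x_1* = 3 + 1/3·9/6 = 3.5.

x_1* = 3.5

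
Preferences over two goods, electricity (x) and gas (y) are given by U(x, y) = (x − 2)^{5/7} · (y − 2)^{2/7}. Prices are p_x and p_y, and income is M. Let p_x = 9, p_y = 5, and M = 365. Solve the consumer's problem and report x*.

Let x' = x−2, y' = y−2. MRS = (5/2)·y'/x' = p_x/p_y.
After buying the subsistence bundle (2, 2), a share 5/7 of the remaining income goes to x: x* = 2 + 5/7·(M − 2p_x − 2p_y)/p_x.
Discretionary income = 365 − 2·9 − 2·5 = 337; x* = 2 + 5/7·337/9 = 28.746.

x* = 28.746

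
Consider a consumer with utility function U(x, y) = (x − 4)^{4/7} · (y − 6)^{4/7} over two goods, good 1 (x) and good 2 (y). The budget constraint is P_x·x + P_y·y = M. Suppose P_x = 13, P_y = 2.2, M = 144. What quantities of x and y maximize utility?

x* = 7.0308, y* = 23.9091

Let x' = x−4, y' = y−6. MRS = y'/x' = P_x/P_y.
After buying the subsistence bundle (4, 6), a share 0.5 of the remaining income goes to x: x* = 4 + 0.5·(M − 4P_x − 6P_y)/P_x.
Discretionary income = 144 − 4·13 − 6·2.2 = 78.8; x* = 4 + 0.5·78.8/13 = 7.0308; y* = 6 + 0.5·78.8/2.2 = 23.9091.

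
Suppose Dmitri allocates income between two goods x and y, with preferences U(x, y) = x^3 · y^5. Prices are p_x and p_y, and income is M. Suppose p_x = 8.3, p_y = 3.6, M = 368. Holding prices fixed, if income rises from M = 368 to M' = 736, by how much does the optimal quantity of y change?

Tangency: MRS = (3/5)·y/x = p_x/p_y.
Rearranging, p_y·y = (5/3)·p_x·x. Substituting into the budget gives p_x·x·(1 + (5/3)) = M.
Demand: x*(p_x,p_y,M) = 0.375·M/p_x and y* = 0.625·M/p_y.
At p_x=8.3, p_y=3.6, M=368: y* = 0.625·368/3.6 = 63.8889.
At M' = 736: y* = 127.7778. Change: 127.7778 − 63.8889 = 63.8889.

Δy* = 63.8889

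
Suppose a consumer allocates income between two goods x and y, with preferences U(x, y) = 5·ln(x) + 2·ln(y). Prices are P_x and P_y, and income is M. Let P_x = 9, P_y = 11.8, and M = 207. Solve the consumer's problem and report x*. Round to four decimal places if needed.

MU_x/MU_y = (5·y)/(2·x); tangency sets this equal to P_x/P_y.
So 5·P_y·y = 2·P_x·x; combined with the budget, a share 5/7 of income goes to x.
Demand: x*(P_x,P_y,M) = 5/7·M/P_x and y* = 2/7·M/P_y.
At P_x=9, P_y=11.8, M=207: x* = 5/7·207/9 = 16.4286.

x* = 16.4286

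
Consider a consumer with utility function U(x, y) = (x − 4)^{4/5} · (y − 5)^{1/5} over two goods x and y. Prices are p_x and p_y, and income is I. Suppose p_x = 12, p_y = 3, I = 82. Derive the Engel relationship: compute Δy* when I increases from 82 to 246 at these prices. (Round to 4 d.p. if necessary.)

This is Cobb-Douglas in (x−4, y−5): tangency gives 0.8·p_y·(y−5) = 0.2·p_x·(x−4).
After buying the subsistence bundle (4, 5), a share 0.8 of the remaining income goes to x: x* = 4 + 0.8·(I − 4p_x − 5p_y)/p_x.
Discretionary income = 82 − 4·12 − 5·3 = 19; y* = 5 + 0.2·19/3 = 6.2667.
At I' = 246: y* = 17.2. Change: 17.2 − 6.2667 = 10.9333.

Δy* = 10.9333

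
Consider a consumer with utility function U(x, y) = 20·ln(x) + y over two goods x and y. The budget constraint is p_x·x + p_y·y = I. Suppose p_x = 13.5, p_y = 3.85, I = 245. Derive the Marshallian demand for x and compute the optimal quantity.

x* = 5.7037

Set MRS = p_x/p_y: (20/x)/1 = p_x/p_y.
So x*(p_x,p_y) = 20·p_y/p_x, independent of income; and y* = (I − 20·p_y)/p_y.
At the given prices: x* = 20·3.85/13.5 = 5.7037.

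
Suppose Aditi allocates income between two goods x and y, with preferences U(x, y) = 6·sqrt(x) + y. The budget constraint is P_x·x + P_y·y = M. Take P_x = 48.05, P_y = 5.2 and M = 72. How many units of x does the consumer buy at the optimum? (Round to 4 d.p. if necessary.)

x* = 0.1054

Thus x* = (3·P_y/P_x)² — independent of M — with the rest of income spent on y.
Plugging in: x* = (3·5.2/48.05)² = 0.1054.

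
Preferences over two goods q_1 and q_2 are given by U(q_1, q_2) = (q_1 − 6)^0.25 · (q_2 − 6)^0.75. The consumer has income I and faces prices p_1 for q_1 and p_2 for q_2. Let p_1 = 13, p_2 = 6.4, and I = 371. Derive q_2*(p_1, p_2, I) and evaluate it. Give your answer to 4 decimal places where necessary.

MRS = (1/3)·(q_2−6)/(q_1−6). Tangency with p_1/p_2 gives q_2−6 = 3·(p_1/p_2)·(q_1−6).
Substituting into the budget: q_1* = 6 + 0.25·(I − 6·p_1 − 6·p_2)/p_1, and q_2* = 6 + 0.75·(…)/p_2.
Discretionary income = 371 − 6·13 − 6·6.4 = 254.6; q_2* = 6 + 0.75·254.6/6.4 = 35.8359.

q_2* = 35.8359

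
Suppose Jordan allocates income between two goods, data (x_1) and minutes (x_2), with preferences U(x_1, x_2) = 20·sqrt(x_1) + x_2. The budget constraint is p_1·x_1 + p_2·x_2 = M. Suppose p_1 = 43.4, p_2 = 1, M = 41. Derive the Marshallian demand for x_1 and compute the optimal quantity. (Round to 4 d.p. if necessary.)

Set MRS = p_1/p_2: 10·x_1^(−1/2) = p_1/p_2.
Thus x_1* = (10·p_2/p_1)² — independent of M — with the rest of income spent on x_2.
Plugging in: x_1* = (10·1/43.4)² = 0.0531.

x_1* = 0.0531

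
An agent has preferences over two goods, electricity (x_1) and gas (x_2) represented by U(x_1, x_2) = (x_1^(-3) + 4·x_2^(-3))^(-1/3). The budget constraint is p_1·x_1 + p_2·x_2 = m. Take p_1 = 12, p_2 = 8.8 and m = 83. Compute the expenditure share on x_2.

MU_x_1 ∝ x_1^(-4), MU_x_2 ∝ 4·x_2^(-4), so MRS = (1/4)·(x_2/x_1)^(4) = p_1/p_2.
Solve for the ratio: x_2/x_1 = [4·p_1/p_2]^(0.25).
With the ratio pinned down, the budget gives x_1* = m/(p_1 + p_2·(x_2/x_1)) and x_2* = (x_2/x_1)·x_1*.
Numerically x_2/x_1 = 1.528233, so x_1* = 83/(12 + 8.8·1.528233) = 3.2615 and x_2* = 1.528233·3.2615 = 4.9843.
Expenditure on x_2: 8.8·4.9843 = 43.8621; share = 0.5285.

share on x_2 = 0.5285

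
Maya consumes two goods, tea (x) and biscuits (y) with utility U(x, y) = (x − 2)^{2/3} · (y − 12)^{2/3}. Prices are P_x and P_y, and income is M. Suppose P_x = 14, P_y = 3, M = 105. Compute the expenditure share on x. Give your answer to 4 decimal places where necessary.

This is Cobb-Douglas in (x−2, y−12): tangency gives 2/3·P_y·(y−12) = 2/3·P_x·(x−2).
Substituting into the budget: x* = 2 + 0.5·(M − 2·P_x − 12·P_y)/P_x, and y* = 12 + 0.5·(…)/P_y.
Discretionary income = 105 − 2·14 − 12·3 = 41; x* = 2 + 0.5·41/14 = 3.4643; y* = 12 + 0.5·41/3 = 18.8333.
Expenditure on x: 14·3.4643 = 48.5; share = 0.4619.

share on x = 0.4619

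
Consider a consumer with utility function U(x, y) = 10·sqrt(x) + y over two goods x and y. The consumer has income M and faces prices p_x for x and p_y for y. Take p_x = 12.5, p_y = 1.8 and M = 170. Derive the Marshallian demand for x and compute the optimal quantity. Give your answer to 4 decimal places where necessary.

x* = 0.5184

Set MRS = p_x/p_y: 5·x^(−1/2) = p_x/p_y.
Thus x* = (5·p_y/p_x)² — independent of M — with the rest of income spent on y.
Plugging in: x* = (5·1.8/12.5)² = 0.5184.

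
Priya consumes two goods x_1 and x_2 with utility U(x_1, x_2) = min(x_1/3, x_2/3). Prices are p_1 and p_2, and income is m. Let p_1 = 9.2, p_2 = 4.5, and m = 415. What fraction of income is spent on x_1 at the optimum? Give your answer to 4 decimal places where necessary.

share on x_1 = 0.6715

With perfect complements, no substitution: consume in ratio x_1:x_2 = 3:3.
Budget: p_1·x_1 + p_2·x_1 = m, so (3·p_1 + 3·p_2)·x_1 = 3·m.
Demand: x_1*(p_1,p_2,m) = 3·m/(3·p_1 + 3·p_2), x_2* = 3·m/(3·p_1 + 3·p_2).
Here 3·9.2 + 3·4.5 = 41.1, giving x_1* = 30.292 and x_2* = 30.292.
Expenditure on x_1: 9.2·30.292 = 278.6861; share = 0.6715.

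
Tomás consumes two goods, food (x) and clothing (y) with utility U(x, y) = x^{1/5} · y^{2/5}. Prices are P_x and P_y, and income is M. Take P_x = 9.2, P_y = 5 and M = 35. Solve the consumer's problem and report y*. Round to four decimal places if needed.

y* = 4.6667

MU_x/MU_y = (0.2·y)/(0.4·x); tangency sets this equal to P_x/P_y.
Rearranging, P_y·y = 2·P_x·x. Substituting into the budget gives P_x·x·(1 + 2) = M.
Demand: x*(P_x,P_y,M) = 1/3·M/P_x and y* = 2/3·M/P_y.
At P_x=9.2, P_y=5, M=35: y* = 2/3·35/5 = 4.6667.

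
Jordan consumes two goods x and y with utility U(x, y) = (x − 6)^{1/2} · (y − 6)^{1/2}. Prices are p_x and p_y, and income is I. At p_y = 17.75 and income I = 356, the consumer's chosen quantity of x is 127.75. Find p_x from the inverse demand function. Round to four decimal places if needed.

MRS = (y−6)/(x−6). Tangency with p_x/p_y gives y−6 = (p_x/p_y)·(x−6).
After buying the subsistence bundle (6, 6), a share 0.5 of the remaining income goes to x: x* = 6 + 0.5·(I − 6p_x − 6p_y)/p_x.
Set x* = 127.75 in the demand function and solve for p_x: p_x = 1.

p_x = 1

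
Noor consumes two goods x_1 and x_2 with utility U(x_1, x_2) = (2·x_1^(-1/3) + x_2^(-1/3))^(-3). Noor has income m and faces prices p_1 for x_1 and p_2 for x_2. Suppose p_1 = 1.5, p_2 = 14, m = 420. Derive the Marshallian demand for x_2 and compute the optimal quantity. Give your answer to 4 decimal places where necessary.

MU_x_1 ∝ 2·x_1^(-4/3), MU_x_2 ∝ x_2^(-4/3), so MRS = 2·(x_2/x_1)^(4/3) = p_1/p_2.
Solve for the ratio: x_2/x_1 = [(1/2)·p_1/p_2]^(0.75).
With the ratio pinned down, the budget gives x_1* = m/(p_1 + p_2·(x_2/x_1)) and x_2* = (x_2/x_1)·x_1*.
Numerically x_2/x_1 = 0.111352, so x_1* = 420/(1.5 + 14·0.111352) = 137.3027 and x_2* = 0.111352·137.3027 = 15.289.

x_2* = 15.289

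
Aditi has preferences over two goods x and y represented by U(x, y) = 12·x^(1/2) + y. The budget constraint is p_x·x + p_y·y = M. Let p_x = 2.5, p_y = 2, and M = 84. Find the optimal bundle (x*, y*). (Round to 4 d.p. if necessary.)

Set MRS = p_x/p_y: 6·x^(−1/2) = p_x/p_y.
Thus x* = (6·p_y/p_x)² — independent of M — with the rest of income spent on y.
Plugging in: x* = (6·2/2.5)² = 23.04, y* = 13.2.

x* = 23.04, y* = 13.2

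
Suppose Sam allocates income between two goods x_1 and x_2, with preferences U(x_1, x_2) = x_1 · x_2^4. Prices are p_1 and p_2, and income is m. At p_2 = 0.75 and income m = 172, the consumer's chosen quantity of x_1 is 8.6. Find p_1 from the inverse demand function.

p_1 = 4

The MRS is (1/4)·x_2/x_1. Set MRS = p_1/p_2.
So p_2·x_2 = 4·p_1·x_1; combined with the budget, a share 0.2 of income goes to x_1.
Demand: x_1*(p_1,p_2,m) = 0.2·m/p_1 and x_2* = 0.8·m/p_2.
Set x_1* = 8.6 in the demand function and solve for p_1: p_1 = 4.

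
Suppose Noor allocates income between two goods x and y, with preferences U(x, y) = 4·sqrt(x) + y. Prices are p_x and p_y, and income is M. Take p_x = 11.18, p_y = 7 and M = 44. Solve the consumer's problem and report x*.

Set MRS = p_x/p_y: 2·x^(−1/2) = p_x/p_y.
Solve: √x = 2·p_y/p_x, so x*(p_x,p_y) = (2·p_y/p_x)², and y* = (M − p_x·x*)/p_y.
Plugging in: x* = (2·7/11.18)² = 1.5681.

x* = 1.5681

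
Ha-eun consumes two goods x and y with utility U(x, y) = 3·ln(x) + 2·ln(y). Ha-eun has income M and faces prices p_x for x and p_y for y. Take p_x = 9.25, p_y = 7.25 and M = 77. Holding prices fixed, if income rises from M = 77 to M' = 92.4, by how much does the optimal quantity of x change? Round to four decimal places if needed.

Δx* = 0.9989

MU_x/MU_y = (3·y)/(2·x); tangency sets this equal to p_x/p_y.
So 3·p_y·y = 2·p_x·x; combined with the budget, a share 0.6 of income goes to x.
Demand: x*(p_x,p_y,M) = 0.6·M/p_x and y* = 0.4·M/p_y.
At p_x=9.25, p_y=7.25, M=77: x* = 0.6·77/9.25 = 4.9946.
At M' = 92.4: x* = 5.9935. Change: 5.9935 − 4.9946 = 0.9989.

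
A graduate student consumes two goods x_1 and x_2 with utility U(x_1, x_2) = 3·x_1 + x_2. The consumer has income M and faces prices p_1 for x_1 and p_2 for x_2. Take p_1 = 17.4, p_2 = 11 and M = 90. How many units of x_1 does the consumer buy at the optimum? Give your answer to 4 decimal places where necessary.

x_1* = 5.1724

Linear utility — the consumer picks whichever good has higher MU/price: 3/17.4 = 0.1724 vs 1/11 = 0.0909.
x_1 gives more utility per dollar, so spend all income on x_1: x_1* = M/p_1, x_2* = 0.
Numerically: x_1* = 5.1724, x_2* = 0.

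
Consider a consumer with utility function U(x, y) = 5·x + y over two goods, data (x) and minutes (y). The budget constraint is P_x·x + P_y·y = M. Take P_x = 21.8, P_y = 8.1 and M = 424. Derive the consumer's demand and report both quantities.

Perfect substitutes: compare marginal utility per dollar. 5/P_x vs 1/P_y → 0.2294 vs 0.1235.
x gives more utility per dollar, so spend all income on x: x* = M/P_x, y* = 0.
Numerically: x* = 19.4495, y* = 0.

x* = 19.4495, y* = 0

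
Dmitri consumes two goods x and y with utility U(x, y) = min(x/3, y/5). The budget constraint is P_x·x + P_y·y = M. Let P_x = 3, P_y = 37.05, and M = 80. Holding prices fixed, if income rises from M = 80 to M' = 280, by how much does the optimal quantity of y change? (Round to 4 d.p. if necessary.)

Δy* = 5.148

Leontief preferences: the optimum is at the kink where x/3 = y/5, i.e. y = (5/3)·x.
Budget: P_x·x + P_y·(5/3)·x = M, so (3·P_x + 5·P_y)·x = 3·M.
Demand: x*(P_x,P_y,M) = 3·M/(3·P_x + 5·P_y), y* = 5·M/(3·P_x + 5·P_y).
Here 3·3 + 5·37.05 = 194.25, giving y* = 2.0592.
At M' = 280: y* = 7.2072. Change: 7.2072 − 2.0592 = 5.148.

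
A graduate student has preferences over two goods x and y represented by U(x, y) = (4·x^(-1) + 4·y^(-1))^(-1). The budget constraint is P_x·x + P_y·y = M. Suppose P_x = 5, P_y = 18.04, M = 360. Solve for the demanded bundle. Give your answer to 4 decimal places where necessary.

x* = 24.8321, y* = 13.0731

From the CES first-order condition, (y/x)^(2) = P_x/P_y.
Hence y/x = (P_x/P_y)^(1/(2)), i.e. raised to the 0.5 power.
Substitute y = (y/x)·x into the budget: x* = M/(P_x + P_y·(y/x)).
Numerically y/x = 0.526462, so x* = 360/(5 + 18.04·0.526462) = 24.8321 and y* = 0.526462·24.8321 = 13.0731.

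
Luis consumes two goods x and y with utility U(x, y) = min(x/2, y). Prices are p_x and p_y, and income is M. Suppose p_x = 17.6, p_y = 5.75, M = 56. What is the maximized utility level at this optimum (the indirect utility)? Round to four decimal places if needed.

Leontief preferences: the optimum is at the kink where x/2 = y/1, i.e. y = (1/2)·x.
Budget: p_x·x + p_y·(1/2)·x = M, so (2·p_x + p_y)·x = 2·M.
Demand: x*(p_x,p_y,M) = 2·M/(2·p_x + p_y), y* = M/(2·p_x + p_y).
Here 2·17.6 + 5.75 = 40.95, giving x* = 2.735 and y* = 1.3675.
Utility at the optimum: U(2.735, 1.3675) = 1.3675.

V = 1.3675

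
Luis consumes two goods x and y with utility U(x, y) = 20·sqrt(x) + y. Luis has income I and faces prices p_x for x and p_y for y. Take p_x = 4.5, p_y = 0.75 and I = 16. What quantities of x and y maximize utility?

Plugging in: x* = (10·0.75/4.5)² = 2.7778, y* = 4.6667.

x* = 2.7778, y* = 4.6667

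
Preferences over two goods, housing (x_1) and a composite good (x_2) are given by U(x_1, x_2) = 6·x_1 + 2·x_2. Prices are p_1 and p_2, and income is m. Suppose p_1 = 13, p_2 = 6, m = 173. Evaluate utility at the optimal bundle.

Perfect substitutes: compare marginal utility per dollar. 6/p_1 vs 2/p_2 → 0.4615 vs 0.3333.
x_1 gives more utility per dollar, so spend all income on x_1: x_1* = m/p_1, x_2* = 0.
Numerically: x_1* = 13.3077, x_2* = 0.
Utility at the optimum: U(13.3077, 0) = 79.8462.

V = 79.8462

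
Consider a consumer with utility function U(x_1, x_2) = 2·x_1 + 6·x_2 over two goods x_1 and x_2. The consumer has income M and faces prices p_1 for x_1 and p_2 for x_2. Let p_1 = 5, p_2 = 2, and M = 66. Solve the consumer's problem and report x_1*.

x_1* = 0

Perfect substitutes: compare marginal utility per dollar. 2/p_1 vs 6/p_2 → 0.4 vs 3.
x_2 gives more utility per dollar, so spend all income on x_2: x_2* = M/p_2, x_1* = 0.
Numerically: x_1* = 0, x_2* = 33.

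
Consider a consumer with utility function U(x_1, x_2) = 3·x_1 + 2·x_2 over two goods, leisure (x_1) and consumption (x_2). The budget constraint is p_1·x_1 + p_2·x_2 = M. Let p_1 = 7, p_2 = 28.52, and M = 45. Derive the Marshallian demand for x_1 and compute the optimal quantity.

Numerically: x_1* = 6.4286, x_2* = 0.

x_1* = 6.4286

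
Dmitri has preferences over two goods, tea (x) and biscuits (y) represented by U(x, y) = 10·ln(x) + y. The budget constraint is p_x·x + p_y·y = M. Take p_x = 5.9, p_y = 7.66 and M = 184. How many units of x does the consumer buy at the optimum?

x* = 12.9831

At the given prices: x* = 10·7.66/5.9 = 12.9831.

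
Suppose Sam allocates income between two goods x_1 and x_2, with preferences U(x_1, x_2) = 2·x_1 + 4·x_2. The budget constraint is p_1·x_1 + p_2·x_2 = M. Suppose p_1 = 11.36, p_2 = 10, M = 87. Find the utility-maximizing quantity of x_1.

x_1* = 0

Perfect substitutes: compare marginal utility per dollar. 2/p_1 vs 4/p_2 → 0.1761 vs 0.4.
x_2 gives more utility per dollar, so spend all income on x_2: x_2* = M/p_2, x_1* = 0.
Numerically: x_1* = 0, x_2* = 8.7.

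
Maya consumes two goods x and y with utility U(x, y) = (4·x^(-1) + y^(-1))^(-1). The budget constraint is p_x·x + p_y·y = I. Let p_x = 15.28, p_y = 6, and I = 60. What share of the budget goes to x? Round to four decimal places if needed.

share on x = 0.7614

MU_x ∝ 4·x^(-2), MU_y ∝ y^(-2), so MRS = 4·(y/x)^(2) = p_x/p_y.
Solve for the ratio: y/x = [(1/4)·p_x/p_y]^(0.5).
Substitute y = (y/x)·x into the budget: x* = I/(p_x + p_y·(y/x)).
Numerically y/x = 0.797914, so x* = 60/(15.28 + 6·0.797914) = 2.9899 and y* = 0.797914·2.9899 = 2.3857.
Expenditure on x: 15.28·2.9899 = 45.6858; share = 0.7614.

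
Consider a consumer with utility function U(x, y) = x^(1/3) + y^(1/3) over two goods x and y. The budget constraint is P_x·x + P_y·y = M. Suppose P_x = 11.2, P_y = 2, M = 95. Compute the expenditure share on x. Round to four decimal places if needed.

share on x = 0.2971

MU_x ∝ x^(-2/3), MU_y ∝ y^(-2/3), so MRS = (y/x)^(2/3) = P_x/P_y.
Hence y/x = (P_x/P_y)^(1/(2/3)), i.e. raised to the 1.5 power.
With the ratio pinned down, the budget gives x* = M/(P_x + P_y·(y/x)) and y* = (y/x)·x*.
Numerically y/x = 13.252019, so x* = 95/(11.2 + 2·13.252019) = 2.5196 and y* = 13.252019·2.5196 = 33.3901.
Expenditure on x: 11.2·2.5196 = 28.2198; share = 0.2971.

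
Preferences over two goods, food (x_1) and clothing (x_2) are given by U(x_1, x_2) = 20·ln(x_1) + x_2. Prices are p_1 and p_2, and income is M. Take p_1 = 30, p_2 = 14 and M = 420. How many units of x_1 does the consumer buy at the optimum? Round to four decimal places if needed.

x_1* = 9.3333

MU_x_1 = 20/x_1, MU_x_2 = 1. Tangency: 20/x_1 = p_1/p_2.
So x_1*(p_1,p_2) = 20·p_2/p_1, independent of income; and x_2* = (M − 20·p_2)/p_2.
At the given prices: x_1* = 20·14/30 = 9.3333.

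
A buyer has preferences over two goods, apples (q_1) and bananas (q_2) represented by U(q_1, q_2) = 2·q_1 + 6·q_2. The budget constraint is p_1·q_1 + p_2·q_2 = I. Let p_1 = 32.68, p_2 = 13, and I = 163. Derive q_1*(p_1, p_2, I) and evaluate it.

q_1* = 0

q_2 gives more utility per dollar, so spend all income on q_2: q_2* = I/p_2, q_1* = 0.
Numerically: q_1* = 0, q_2* = 12.5385.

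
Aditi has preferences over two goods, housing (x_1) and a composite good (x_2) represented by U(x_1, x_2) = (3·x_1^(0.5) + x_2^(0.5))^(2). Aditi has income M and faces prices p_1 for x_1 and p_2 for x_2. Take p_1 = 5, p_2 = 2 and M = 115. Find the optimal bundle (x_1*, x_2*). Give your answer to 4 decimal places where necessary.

x_1* = 18, x_2* = 12.5

MU_x_1 ∝ 3·x_1^(-0.5), MU_x_2 ∝ x_2^(-0.5), so MRS = 3·(x_2/x_1)^(0.5) = p_1/p_2.
Solve for the ratio: x_2/x_1 = [(1/3)·p_1/p_2]^(2).
With the ratio pinned down, the budget gives x_1* = M/(p_1 + p_2·(x_2/x_1)) and x_2* = (x_2/x_1)·x_1*.
Numerically x_2/x_1 = 0.694444, so x_1* = 115/(5 + 2·0.694444) = 18 and x_2* = 0.694444·18 = 12.5.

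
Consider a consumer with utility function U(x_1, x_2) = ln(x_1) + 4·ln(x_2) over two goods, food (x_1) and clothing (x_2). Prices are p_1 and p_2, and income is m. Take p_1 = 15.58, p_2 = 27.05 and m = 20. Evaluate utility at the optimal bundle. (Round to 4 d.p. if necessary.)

V = -3.4601

Tangency: MRS = (1/4)·x_2/x_1 = p_1/p_2.
Rearranging, p_2·x_2 = 4·p_1·x_1. Substituting into the budget gives p_1·x_1·(1 + 4) = m.
Demand: x_1*(p_1,p_2,m) = 0.2·m/p_1 and x_2* = 0.8·m/p_2.
At p_1=15.58, p_2=27.05, m=20: x_1* = 0.2·20/15.58 = 0.2567, x_2* = 0.5915.
Utility at the optimum: U(0.2567, 0.5915) = -3.4601.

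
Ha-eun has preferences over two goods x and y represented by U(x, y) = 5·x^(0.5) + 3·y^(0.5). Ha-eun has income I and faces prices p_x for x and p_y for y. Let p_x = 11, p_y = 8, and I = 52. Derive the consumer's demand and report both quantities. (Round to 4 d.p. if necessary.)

MU_x ∝ 5·x^(-0.5), MU_y ∝ 3·y^(-0.5), so MRS = (5/3)·(y/x)^(0.5) = p_x/p_y.
Hence y/x = ((3/5)·p_x/p_y)^(1/(0.5)), i.e. raised to the 2 power.
With the ratio pinned down, the budget gives x* = I/(p_x + p_y·(y/x)) and y* = (y/x)·x*.
Numerically y/x = 0.680625, so x* = 52/(11 + 8·0.680625) = 3.1621 and y* = 0.680625·3.1621 = 2.1522.

x* = 3.1621, y* = 2.1522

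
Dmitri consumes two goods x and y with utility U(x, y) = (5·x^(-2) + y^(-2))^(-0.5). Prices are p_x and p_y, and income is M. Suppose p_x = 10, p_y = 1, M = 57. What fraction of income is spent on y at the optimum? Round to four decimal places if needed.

share on y = 0.1119

From the CES first-order condition, 5·(y/x)^(3) = p_x/p_y.
Hence y/x = ((1/5)·p_x/p_y)^(1/(3)), i.e. raised to the 1/3 power.
With the ratio pinned down, the budget gives x* = M/(p_x + p_y·(y/x)) and y* = (y/x)·x*.
Numerically y/x = 1.259921, so x* = 57/(10 + 1·1.259921) = 5.0622 and y* = 1.259921·5.0622 = 6.378.
Expenditure on y: 1·6.378 = 6.378; share = 0.1119.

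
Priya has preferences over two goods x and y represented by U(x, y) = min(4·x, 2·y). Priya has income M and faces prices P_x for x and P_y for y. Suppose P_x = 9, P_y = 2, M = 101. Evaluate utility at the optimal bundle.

Demand: x*(P_x,P_y,M) = 2·M/(2·P_x + 4·P_y), y* = 4·M/(2·P_x + 4·P_y).
Here 2·9 + 4·2 = 26, giving x* = 7.7692 and y* = 15.5385.
Utility at the optimum: U(7.7692, 15.5385) = 31.0769.

V = 31.0769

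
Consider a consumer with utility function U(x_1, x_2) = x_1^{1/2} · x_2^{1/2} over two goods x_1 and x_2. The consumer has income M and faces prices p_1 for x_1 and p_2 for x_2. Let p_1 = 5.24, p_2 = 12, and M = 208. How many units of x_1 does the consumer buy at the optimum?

The MRS is x_2/x_1. Set MRS = p_1/p_2.
Rearranging, p_2·x_2 = p_1·x_1. Substituting into the budget gives p_1·x_1·(1 + 1) = M.
Demand: x_1*(p_1,p_2,M) = 0.5·M/p_1 and x_2* = 0.5·M/p_2.
At p_1=5.24, p_2=12, M=208: x_1* = 0.5·208/5.24 = 19.8473.

x_1* = 19.8473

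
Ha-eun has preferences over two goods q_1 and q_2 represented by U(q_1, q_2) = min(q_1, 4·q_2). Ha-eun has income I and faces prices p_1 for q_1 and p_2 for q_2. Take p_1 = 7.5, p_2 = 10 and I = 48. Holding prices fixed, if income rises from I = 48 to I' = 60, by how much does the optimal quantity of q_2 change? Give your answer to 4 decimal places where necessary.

Δq_2* = 0.3

Leontief preferences: the optimum is at the kink where q_1/4 = q_2/1, i.e. q_2 = (1/4)·q_1.
Budget: p_1·q_1 + p_2·(1/4)·q_1 = I, so (4·p_1 + p_2)·q_1 = 4·I.
Demand: q_1*(p_1,p_2,I) = 4·I/(4·p_1 + p_2), q_2* = I/(4·p_1 + p_2).
Here 4·7.5 + 10 = 40, giving q_2* = 1.2.
At I' = 60: q_2* = 1.5. Change: 1.5 − 1.2 = 0.3.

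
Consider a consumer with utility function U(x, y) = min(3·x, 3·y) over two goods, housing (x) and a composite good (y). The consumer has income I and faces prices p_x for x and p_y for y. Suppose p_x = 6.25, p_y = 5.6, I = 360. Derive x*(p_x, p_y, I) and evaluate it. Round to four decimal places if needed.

x* = 30.3797

Demand: x*(p_x,p_y,I) = 3·I/(3·p_x + 3·p_y), y* = 3·I/(3·p_x + 3·p_y).
Here 3·6.25 + 3·5.6 = 35.55, giving x* = 30.3797.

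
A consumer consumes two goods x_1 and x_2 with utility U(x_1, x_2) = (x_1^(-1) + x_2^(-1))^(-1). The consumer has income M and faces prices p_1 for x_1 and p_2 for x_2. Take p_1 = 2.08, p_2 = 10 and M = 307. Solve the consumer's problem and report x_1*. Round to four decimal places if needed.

x_1* = 46.2301

MRS = MU_x_1/MU_x_2 = (x_2/x_1)^(2). Set equal to p_1/p_2.
Solve for the ratio: x_2/x_1 = [p_1/p_2]^(0.5).
With the ratio pinned down, the budget gives x_1* = M/(p_1 + p_2·(x_2/x_1)) and x_2* = (x_2/x_1)·x_1*.
Numerically x_2/x_1 = 0.45607, so x_1* = 307/(2.08 + 10·0.45607) = 46.2301.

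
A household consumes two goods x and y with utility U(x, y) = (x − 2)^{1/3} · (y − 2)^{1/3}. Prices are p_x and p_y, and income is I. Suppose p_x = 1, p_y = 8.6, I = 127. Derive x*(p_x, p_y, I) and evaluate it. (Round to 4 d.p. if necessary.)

MRS = (y−2)/(x−2). Tangency with p_x/p_y gives y−2 = (p_x/p_y)·(x−2).
After buying the subsistence bundle (2, 2), a share 0.5 of the remaining income goes to x: x* = 2 + 0.5·(I − 2p_x − 2p_y)/p_x.
Discretionary income = 127 − 2·1 − 2·8.6 = 107.8; x* = 2 + 0.5·107.8/1 = 55.9.

x* = 55.9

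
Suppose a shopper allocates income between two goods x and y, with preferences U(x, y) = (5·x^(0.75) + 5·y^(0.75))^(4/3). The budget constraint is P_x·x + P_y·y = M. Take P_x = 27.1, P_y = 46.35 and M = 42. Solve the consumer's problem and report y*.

y* = 0.1509

MRS = MU_x/MU_y = (y/x)^(0.25). Set equal to P_x/P_y.
Hence y/x = (P_x/P_y)^(1/(0.25)), i.e. raised to the 4 power.
Substitute y = (y/x)·x into the budget: x* = M/(P_x + P_y·(y/x)).
Numerically y/x = 0.116863, so x* = 42/(27.1 + 46.35·0.116863) = 1.2916 and y* = 0.116863·1.2916 = 0.1509.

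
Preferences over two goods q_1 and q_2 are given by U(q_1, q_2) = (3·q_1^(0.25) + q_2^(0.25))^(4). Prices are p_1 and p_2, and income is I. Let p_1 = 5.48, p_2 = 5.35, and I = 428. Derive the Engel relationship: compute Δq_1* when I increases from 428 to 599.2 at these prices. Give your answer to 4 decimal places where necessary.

Δq_1* = 25.3378

From the CES first-order condition, 3·(q_2/q_1)^(0.75) = p_1/p_2.
Hence q_2/q_1 = ((1/3)·p_1/p_2)^(1/(0.75)), i.e. raised to the 4/3 power.
Substitute q_2 = (q_2/q_1)·q_1 into the budget: q_1* = I/(p_1 + p_2·(q_2/q_1)).
Numerically q_2/q_1 = 0.238639, so q_1* = 428/(5.48 + 5.35·0.238639) = 63.3444.
At I' = 599.2: q_1* = 88.6821. Change: 88.6821 − 63.3444 = 25.3378.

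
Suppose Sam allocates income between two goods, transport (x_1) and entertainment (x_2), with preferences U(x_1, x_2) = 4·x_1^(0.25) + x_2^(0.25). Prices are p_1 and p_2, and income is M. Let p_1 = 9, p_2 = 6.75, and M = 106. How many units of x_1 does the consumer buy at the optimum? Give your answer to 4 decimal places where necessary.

x_1* = 10.0378

From the CES first-order condition, 4·(x_2/x_1)^(0.75) = p_1/p_2.
Hence x_2/x_1 = ((1/4)·p_1/p_2)^(1/(0.75)), i.e. raised to the 4/3 power.
Substitute x_2 = (x_2/x_1)·x_1 into the budget: x_1* = M/(p_1 + p_2·(x_2/x_1)).
Numerically x_2/x_1 = 0.23112, so x_1* = 106/(9 + 6.75·0.23112) = 10.0378.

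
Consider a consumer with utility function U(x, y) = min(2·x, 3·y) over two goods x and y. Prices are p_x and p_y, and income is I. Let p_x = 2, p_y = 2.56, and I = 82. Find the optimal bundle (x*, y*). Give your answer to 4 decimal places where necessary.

x* = 22.1223, y* = 14.7482

With perfect complements, no substitution: consume in ratio x:y = 3:2.
Budget: p_x·x + p_y·(2/3)·x = I, so (3·p_x + 2·p_y)·x = 3·I.
Demand: x*(p_x,p_y,I) = 3·I/(3·p_x + 2·p_y), y* = 2·I/(3·p_x + 2·p_y).
Here 3·2 + 2·2.56 = 11.12, giving x* = 22.1223 and y* = 14.7482.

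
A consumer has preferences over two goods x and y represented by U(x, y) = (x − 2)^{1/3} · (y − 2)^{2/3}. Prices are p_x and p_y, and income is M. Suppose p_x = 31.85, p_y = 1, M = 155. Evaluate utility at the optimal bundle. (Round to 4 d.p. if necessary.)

V = 14.9067

Let x' = x−2, y' = y−2. MRS = (1/2)·y'/x' = p_x/p_y.
Substituting into the budget: x* = 2 + 1/3·(M − 2·p_x − 2·p_y)/p_x, and y* = 2 + 2/3·(…)/p_y.
Discretionary income = 155 − 2·31.85 − 2·1 = 89.3; x* = 2 + 1/3·89.3/31.85 = 2.9346; y* = 2 + 2/3·89.3/1 = 61.5333.
Utility at the optimum: U(2.9346, 61.5333) = 14.9067.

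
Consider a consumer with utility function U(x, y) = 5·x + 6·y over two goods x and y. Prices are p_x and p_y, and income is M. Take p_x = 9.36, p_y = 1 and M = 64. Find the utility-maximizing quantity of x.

x* = 0

Perfect substitutes: compare marginal utility per dollar. 5/p_x vs 6/p_y → 0.5342 vs 6.
y gives more utility per dollar, so spend all income on y: y* = M/p_y, x* = 0.
Numerically: x* = 0, y* = 64.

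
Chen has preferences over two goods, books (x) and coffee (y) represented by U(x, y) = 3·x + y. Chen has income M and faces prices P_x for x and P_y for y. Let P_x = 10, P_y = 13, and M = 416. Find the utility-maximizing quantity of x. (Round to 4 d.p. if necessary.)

Linear utility — the consumer picks whichever good has higher MU/price: 3/10 = 0.3 vs 1/13 = 0.0769.
x gives more utility per dollar, so spend all income on x: x* = M/P_x, y* = 0.
Numerically: x* = 41.6, y* = 0.

x* = 41.6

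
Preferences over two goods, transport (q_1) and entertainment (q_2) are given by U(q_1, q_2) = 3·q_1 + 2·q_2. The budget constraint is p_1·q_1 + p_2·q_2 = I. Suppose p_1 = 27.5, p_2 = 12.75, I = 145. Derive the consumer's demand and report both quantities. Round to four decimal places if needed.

Linear utility — the consumer picks whichever good has higher MU/price: 3/27.5 = 0.1091 vs 2/12.75 = 0.1569.
q_2 gives more utility per dollar, so spend all income on q_2: q_2* = I/p_2, q_1* = 0.
Numerically: q_1* = 0, q_2* = 11.3725.

q_1* = 0, q_2* = 11.3725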